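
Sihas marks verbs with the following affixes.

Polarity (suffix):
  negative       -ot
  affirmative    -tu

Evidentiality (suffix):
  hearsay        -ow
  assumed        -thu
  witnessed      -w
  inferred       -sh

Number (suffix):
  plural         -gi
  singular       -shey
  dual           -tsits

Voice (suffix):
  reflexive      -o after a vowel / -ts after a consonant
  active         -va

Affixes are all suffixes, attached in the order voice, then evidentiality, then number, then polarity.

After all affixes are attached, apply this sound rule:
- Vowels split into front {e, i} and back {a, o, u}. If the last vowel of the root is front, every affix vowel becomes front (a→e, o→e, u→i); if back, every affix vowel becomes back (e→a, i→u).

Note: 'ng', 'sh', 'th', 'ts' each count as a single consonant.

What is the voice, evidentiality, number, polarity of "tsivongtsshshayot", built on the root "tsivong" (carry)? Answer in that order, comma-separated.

reflexive, inferred, singular, negative

Segment: tsivong-ts-sh-shey-ot.
voice: -o/ts → reflexive.
evidentiality: -sh → inferred.
number: -shey → singular.
polarity: -ot → negative.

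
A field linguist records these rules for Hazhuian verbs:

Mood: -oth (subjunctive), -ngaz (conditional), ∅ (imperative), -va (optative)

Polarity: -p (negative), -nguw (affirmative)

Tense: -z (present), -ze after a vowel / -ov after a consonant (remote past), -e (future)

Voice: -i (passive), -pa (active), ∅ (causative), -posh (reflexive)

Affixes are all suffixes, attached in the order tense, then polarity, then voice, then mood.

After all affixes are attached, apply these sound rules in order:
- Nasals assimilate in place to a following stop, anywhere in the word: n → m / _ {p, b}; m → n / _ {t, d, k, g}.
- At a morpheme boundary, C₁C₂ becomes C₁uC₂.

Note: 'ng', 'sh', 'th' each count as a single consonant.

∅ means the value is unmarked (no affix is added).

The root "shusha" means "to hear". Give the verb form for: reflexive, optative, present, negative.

Attach tense present -z → shushaz.
Attach polarity negative -p → shushazp.
Attach voice reflexive -posh → shushazpposh.
Attach mood optative -va → shushazpposhva.
Nasal assimilation: no change.
Apply epenthesis: shushazpposhva → shushazupuposhuva.

shushazupuposhuva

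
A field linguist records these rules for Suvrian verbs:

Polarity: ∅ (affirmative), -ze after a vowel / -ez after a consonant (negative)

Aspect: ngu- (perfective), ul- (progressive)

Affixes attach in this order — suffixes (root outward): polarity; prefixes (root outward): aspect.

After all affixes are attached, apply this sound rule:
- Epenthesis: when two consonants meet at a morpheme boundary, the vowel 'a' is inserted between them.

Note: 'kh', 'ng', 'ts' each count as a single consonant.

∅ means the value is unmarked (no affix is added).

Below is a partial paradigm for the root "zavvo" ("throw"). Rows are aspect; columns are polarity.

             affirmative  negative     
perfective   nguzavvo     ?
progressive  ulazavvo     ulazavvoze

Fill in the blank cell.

Attach polarity negative -ze (after vowel 'o') → zavvoze.
Attach aspect perfective ngu- → nguzavvoze.
Epenthesis: no change.

nguzavvoze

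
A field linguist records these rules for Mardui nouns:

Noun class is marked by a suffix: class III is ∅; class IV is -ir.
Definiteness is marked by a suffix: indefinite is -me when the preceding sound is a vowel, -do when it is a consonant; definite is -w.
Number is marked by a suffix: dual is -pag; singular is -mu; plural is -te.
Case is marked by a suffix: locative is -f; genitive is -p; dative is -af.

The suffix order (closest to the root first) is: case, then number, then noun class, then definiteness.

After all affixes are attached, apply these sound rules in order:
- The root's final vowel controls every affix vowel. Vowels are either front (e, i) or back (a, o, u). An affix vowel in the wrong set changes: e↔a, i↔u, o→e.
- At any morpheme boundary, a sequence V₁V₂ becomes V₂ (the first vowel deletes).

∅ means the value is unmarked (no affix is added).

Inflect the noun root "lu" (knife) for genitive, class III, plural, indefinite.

luptama

Attach case genitive -p → lup.
Attach number plural -te → lupte.
noun class = class III: zero marking, form stays lupte.
Attach definiteness indefinite -me (after vowel 'e') → lupteme.
Apply vowel harmony: lupteme → luptama.
Vowel deletion: no change.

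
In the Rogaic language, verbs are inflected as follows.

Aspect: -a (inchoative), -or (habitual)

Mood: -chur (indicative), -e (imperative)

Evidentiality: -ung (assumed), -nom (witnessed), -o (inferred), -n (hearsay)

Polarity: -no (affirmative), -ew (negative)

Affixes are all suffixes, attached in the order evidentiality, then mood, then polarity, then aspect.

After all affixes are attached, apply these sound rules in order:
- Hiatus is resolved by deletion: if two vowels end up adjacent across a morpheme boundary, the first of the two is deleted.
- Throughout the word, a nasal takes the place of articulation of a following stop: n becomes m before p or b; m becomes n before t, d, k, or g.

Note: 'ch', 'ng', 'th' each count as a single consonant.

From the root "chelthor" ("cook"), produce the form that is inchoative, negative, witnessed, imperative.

Attach evidentiality witnessed -nom → chelthornom.
Attach mood imperative -e → chelthornome.
Attach polarity negative -ew → chelthornomeew.
Attach aspect inchoative -a → chelthornomeewa.
Apply vowel deletion: chelthornomeewa → chelthornomewa.
Nasal assimilation: no change.

chelthornomewa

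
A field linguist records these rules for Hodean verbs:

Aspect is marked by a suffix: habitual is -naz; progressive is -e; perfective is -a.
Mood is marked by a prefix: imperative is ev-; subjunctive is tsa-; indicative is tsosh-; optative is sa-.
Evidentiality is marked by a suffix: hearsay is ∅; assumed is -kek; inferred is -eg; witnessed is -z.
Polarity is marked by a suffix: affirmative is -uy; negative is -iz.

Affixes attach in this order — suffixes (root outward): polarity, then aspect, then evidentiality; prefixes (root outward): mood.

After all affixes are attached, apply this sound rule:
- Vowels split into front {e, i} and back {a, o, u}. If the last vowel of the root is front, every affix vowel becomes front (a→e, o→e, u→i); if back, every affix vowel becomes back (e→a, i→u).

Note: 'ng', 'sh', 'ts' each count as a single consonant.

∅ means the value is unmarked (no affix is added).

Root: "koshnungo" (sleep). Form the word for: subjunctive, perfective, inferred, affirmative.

tsakoshnungouyaag

Attach polarity affirmative -uy → koshnungouy.
Attach aspect perfective -a → koshnungouya.
Attach mood subjunctive tsa- → tsakoshnungouya.
Attach evidentiality inferred -eg → tsakoshnungouyaeg.
Apply vowel harmony: tsakoshnungouyaeg → tsakoshnungouyaag.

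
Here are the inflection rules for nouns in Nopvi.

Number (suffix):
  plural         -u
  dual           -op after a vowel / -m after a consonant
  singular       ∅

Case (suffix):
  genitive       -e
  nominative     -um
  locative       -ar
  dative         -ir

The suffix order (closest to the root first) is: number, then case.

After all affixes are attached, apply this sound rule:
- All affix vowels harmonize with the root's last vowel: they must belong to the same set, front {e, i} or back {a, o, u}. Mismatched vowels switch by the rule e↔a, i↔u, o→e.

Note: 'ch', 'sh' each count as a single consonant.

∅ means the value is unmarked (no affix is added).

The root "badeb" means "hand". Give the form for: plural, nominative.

Attach number plural -u → badebu.
Attach case nominative -um → badebuum.
Apply vowel harmony: badebuum → badebiim.

badebiim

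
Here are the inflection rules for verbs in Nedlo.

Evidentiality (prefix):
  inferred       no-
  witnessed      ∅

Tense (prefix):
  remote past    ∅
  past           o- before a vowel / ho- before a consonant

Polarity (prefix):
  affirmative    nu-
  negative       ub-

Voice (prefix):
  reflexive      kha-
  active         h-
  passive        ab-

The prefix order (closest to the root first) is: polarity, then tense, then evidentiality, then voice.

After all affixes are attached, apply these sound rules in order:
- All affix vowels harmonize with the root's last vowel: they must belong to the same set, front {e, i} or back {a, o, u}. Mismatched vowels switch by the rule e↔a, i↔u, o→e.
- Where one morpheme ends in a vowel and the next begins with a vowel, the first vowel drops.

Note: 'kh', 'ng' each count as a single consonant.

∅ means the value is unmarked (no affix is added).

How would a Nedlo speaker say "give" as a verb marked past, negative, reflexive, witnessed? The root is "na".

Attach polarity negative ub- → ubna.
Attach tense past o- (before vowel 'u') → oubna.
evidentiality = witnessed: zero marking, form stays oubna.
Attach voice reflexive kha- → khaoubna.
Vowel harmony: no change.
Apply vowel deletion: khaoubna → khubna.

khubna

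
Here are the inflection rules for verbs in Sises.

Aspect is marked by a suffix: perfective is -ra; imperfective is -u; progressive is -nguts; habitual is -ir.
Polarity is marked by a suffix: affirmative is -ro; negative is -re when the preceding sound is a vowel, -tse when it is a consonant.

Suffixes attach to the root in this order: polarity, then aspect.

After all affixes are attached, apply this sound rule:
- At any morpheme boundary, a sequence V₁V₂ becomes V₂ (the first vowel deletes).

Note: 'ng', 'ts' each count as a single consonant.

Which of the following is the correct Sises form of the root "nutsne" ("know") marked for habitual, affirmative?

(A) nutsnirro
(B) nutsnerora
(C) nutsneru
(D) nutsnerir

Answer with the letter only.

Attach polarity affirmative -ro → nutsnero.
Attach aspect habitual -ir → nutsneroir.
Apply vowel deletion: nutsneroir → nutsnerir.
So the correct form is nutsnerir, option (D).
(B) nutsnerora is wrong: it uses perfective instead of habitual for aspect.
(A) nutsnirro is wrong: it has the affixes in the wrong order.
(C) nutsneru is wrong: it uses imperfective instead of habitual for aspect.

D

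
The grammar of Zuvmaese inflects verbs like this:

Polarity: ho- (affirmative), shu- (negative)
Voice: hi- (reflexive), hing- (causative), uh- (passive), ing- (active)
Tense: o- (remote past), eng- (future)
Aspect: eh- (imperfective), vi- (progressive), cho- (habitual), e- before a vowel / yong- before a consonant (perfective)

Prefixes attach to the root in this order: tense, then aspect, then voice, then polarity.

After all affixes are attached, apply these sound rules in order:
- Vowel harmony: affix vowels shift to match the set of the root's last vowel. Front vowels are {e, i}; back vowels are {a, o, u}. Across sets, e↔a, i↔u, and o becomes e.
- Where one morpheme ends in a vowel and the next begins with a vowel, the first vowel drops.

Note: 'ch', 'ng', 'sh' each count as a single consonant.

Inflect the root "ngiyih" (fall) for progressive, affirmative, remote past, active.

hingvengiyih

Attach tense remote past o- → ongiyih.
Attach aspect progressive vi- → viongiyih.
Attach voice active ing- → ingviongiyih.
Attach polarity affirmative ho- → hoingviongiyih.
Apply vowel harmony: hoingviongiyih → heingviengiyih.
Apply vowel deletion: heingviengiyih → hingvengiyih.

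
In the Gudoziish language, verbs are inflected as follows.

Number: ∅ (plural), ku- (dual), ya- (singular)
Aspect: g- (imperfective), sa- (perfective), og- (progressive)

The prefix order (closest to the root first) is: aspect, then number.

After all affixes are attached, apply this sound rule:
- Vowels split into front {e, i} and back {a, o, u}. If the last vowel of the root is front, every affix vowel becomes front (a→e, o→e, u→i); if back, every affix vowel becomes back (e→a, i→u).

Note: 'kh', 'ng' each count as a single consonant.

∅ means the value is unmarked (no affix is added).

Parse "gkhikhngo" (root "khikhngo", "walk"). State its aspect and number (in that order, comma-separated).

Segment: g-khikhngo.
aspect: g- → imperfective.
number: ∅ → plural.

imperfective, plural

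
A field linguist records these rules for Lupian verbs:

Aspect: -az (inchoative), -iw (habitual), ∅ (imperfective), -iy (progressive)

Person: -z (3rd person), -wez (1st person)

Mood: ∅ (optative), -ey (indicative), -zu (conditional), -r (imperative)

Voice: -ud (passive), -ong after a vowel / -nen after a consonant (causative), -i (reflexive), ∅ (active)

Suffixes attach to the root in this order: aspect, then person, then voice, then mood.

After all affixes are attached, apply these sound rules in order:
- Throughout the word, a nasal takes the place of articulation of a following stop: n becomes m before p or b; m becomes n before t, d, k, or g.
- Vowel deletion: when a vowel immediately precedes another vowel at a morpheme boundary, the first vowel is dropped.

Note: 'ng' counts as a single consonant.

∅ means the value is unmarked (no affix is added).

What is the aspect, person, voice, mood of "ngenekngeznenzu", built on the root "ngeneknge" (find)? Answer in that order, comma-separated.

imperfective, 3rd person, causative, conditional

Segment: ngeneknge-z-nen-zu.
aspect: ∅ → imperfective.
person: -z → 3rd person.
voice: -ong/nen → causative.
mood: -zu → conditional.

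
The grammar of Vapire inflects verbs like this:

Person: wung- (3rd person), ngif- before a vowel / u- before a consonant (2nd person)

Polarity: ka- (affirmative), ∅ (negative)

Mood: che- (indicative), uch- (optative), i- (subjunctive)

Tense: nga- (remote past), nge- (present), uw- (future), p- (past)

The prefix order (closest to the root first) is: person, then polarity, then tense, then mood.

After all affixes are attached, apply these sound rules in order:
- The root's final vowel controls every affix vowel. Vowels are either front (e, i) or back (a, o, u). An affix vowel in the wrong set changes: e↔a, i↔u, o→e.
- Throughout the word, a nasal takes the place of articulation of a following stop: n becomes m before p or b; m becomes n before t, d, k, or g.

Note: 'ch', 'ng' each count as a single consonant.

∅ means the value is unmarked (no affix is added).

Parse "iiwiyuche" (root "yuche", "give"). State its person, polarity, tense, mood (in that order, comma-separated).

Segment: i-uw-u-yuche.
person: ngif/u- → 2nd person.
polarity: ∅ → negative.
tense: uw- → future.
mood: i- → subjunctive.

2nd person, negative, future, subjunctive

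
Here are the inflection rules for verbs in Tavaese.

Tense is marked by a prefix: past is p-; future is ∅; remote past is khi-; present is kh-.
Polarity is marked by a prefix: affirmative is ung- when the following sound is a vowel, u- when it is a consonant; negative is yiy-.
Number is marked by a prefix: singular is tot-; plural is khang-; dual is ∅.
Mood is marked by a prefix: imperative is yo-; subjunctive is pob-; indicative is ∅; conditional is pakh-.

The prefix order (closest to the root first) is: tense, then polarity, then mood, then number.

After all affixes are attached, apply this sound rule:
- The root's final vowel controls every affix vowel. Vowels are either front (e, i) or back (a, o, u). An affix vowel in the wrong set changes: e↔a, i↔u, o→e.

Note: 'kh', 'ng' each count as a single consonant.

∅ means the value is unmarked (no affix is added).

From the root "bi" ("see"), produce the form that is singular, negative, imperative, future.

tense = future: zero marking, form stays bi.
Attach polarity negative yiy- → yiybi.
Attach mood imperative yo- → yoyiybi.
Attach number singular tot- → totyoyiybi.
Apply vowel harmony: totyoyiybi → tetyeyiybi.

tetyeyiybi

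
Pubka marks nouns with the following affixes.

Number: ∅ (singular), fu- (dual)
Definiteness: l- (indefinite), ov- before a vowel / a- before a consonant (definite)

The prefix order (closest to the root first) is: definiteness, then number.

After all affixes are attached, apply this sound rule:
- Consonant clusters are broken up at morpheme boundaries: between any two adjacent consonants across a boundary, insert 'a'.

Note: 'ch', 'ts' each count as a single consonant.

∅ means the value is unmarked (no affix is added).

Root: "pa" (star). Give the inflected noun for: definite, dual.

fuapa

Attach definiteness definite a- (before consonant 'p') → apa.
Attach number dual fu- → fuapa.
Epenthesis: no change.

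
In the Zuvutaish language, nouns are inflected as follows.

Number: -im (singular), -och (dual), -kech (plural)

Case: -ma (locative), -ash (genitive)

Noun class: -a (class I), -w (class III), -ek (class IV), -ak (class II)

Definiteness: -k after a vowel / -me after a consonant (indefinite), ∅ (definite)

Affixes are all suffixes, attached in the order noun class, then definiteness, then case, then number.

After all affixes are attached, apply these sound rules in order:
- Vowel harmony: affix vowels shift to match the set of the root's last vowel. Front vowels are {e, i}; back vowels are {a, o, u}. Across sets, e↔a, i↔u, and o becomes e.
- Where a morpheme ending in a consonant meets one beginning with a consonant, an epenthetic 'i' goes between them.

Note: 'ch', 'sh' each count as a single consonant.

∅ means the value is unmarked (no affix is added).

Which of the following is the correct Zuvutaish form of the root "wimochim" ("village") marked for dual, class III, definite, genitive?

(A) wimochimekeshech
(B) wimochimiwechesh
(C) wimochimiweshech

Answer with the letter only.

C

Attach noun class class III -w → wimochimw.
definiteness = definite: zero marking, form stays wimochimw.
Attach case genitive -ash → wimochimwash.
Attach number dual -och → wimochimwashoch.
Apply vowel harmony: wimochimwashoch → wimochimweshech.
Apply epenthesis: wimochimweshech → wimochimiweshech.
So the correct form is wimochimiweshech, option (C).
(A) wimochimekeshech is wrong: it uses class II instead of class III for noun class.
(B) wimochimiwechesh is wrong: it has the affixes in the wrong order.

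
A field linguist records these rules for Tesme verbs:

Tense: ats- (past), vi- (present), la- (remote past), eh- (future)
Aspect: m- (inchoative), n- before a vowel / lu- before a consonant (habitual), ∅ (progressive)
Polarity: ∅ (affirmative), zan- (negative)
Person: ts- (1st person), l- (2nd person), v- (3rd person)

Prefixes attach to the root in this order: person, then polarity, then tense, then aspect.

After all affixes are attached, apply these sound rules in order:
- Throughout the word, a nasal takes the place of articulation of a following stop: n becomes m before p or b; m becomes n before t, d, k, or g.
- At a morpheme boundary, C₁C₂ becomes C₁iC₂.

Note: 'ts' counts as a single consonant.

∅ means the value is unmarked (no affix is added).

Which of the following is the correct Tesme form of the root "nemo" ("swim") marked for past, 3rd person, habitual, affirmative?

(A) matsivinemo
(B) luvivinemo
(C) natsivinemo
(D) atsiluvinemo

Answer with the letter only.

C

Attach person 3rd person v- → vnemo.
polarity = affirmative: zero marking, form stays vnemo.
Attach tense past ats- → atsvnemo.
Attach aspect habitual n- (before vowel 'a') → natsvnemo.
Nasal assimilation: no change.
Apply epenthesis: natsvnemo → natsivinemo.
So the correct form is natsivinemo, option (C).
(A) matsivinemo is wrong: it uses inchoative instead of habitual for aspect.
(D) atsiluvinemo is wrong: it has the affixes in the wrong order.
(B) luvivinemo is wrong: it uses present instead of past for tense.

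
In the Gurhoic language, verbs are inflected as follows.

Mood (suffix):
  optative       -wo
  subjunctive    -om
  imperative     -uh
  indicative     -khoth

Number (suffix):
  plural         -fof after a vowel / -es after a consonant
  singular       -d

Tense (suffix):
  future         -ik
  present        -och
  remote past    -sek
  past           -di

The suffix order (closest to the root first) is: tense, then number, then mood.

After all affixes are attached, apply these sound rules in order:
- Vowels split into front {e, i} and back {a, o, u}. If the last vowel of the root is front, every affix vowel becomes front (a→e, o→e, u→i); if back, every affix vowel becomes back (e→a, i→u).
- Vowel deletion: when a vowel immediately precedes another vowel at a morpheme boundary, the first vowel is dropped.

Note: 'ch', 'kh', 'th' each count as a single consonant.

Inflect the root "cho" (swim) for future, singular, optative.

Attach tense future -ik → choik.
Attach number singular -d → choikd.
Attach mood optative -wo → choikdwo.
Apply vowel harmony: choikdwo → choukdwo.
Apply vowel deletion: choukdwo → chukdwo.

chukdwo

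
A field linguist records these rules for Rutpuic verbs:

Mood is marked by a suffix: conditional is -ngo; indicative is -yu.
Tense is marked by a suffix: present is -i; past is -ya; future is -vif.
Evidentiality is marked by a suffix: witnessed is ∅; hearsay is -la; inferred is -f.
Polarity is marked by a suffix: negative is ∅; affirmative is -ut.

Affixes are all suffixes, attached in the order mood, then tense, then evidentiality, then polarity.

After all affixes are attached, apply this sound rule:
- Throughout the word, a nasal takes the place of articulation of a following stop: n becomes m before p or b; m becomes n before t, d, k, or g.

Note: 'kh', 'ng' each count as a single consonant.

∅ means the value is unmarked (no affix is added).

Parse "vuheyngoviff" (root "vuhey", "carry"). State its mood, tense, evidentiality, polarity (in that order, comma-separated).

conditional, future, inferred, negative

Segment: vuhey-ngo-vif-f.
mood: -ngo → conditional.
tense: -vif → future.
evidentiality: -f → inferred.
polarity: ∅ → negative.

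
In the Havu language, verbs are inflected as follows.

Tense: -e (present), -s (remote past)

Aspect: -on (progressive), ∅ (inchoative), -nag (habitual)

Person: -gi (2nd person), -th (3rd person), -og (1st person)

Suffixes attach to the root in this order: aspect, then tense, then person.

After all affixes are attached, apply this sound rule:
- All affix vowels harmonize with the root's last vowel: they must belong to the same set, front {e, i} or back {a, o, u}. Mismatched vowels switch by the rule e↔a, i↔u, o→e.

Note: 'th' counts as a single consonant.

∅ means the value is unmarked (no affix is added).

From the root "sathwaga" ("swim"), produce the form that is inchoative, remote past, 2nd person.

sathwagasgu

aspect = inchoative: zero marking, form stays sathwaga.
Attach tense remote past -s → sathwagas.
Attach person 2nd person -gi → sathwagasgi.
Apply vowel harmony: sathwagasgi → sathwagasgu.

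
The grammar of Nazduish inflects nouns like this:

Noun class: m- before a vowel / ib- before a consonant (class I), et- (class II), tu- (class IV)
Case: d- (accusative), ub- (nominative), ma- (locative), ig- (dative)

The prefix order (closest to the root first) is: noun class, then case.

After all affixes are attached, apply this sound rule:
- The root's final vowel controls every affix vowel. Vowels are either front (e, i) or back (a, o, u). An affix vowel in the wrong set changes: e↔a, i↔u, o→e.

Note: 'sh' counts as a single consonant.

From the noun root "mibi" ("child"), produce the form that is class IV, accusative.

Attach noun class class IV tu- → tumibi.
Attach case accusative d- → dtumibi.
Apply vowel harmony: dtumibi → dtimibi.

dtimibi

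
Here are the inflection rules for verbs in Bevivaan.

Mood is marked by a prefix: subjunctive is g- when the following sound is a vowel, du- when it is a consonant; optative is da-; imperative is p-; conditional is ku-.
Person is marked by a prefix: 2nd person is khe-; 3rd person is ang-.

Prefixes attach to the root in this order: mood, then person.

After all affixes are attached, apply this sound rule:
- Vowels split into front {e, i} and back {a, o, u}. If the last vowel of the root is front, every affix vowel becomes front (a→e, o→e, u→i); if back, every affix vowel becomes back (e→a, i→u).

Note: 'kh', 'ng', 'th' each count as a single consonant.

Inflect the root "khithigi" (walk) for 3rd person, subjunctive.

Attach mood subjunctive du- (before consonant 'kh') → dukhithigi.
Attach person 3rd person ang- → angdukhithigi.
Apply vowel harmony: angdukhithigi → engdikhithigi.

engdikhithigi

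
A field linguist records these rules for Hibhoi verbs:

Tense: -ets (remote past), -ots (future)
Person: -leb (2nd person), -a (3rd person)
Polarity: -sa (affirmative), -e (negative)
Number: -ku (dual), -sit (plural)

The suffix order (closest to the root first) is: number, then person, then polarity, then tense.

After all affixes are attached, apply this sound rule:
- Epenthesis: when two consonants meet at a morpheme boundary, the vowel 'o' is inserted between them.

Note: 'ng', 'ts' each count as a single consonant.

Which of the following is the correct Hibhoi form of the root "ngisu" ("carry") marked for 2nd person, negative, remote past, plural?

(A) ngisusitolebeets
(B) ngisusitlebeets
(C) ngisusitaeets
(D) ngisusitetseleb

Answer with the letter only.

Attach number plural -sit → ngisusit.
Attach person 2nd person -leb → ngisusitleb.
Attach polarity negative -e → ngisusitlebe.
Attach tense remote past -ets → ngisusitlebeets.
Apply epenthesis: ngisusitlebeets → ngisusitolebeets.
So the correct form is ngisusitolebeets, option (A).
(C) ngisusitaeets is wrong: it uses 3rd person instead of 2nd person for person.
(D) ngisusitetseleb is wrong: it has the affixes in the wrong order.
(B) ngisusitlebeets is wrong: it fails to apply the sound rule(s).

A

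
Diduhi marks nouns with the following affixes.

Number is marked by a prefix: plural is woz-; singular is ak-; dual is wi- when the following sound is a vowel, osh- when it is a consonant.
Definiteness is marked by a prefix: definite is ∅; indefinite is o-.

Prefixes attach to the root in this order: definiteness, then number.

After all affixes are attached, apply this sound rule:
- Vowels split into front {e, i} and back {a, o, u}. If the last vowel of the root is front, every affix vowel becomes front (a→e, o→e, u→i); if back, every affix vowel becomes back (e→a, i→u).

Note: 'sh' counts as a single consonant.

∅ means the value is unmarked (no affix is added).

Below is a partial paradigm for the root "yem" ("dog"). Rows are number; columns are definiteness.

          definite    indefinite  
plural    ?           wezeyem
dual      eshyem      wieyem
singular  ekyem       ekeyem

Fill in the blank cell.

definiteness = definite: zero marking, form stays yem.
Attach number plural woz- → wozyem.
Apply vowel harmony: wozyem → wezyem.

wezyem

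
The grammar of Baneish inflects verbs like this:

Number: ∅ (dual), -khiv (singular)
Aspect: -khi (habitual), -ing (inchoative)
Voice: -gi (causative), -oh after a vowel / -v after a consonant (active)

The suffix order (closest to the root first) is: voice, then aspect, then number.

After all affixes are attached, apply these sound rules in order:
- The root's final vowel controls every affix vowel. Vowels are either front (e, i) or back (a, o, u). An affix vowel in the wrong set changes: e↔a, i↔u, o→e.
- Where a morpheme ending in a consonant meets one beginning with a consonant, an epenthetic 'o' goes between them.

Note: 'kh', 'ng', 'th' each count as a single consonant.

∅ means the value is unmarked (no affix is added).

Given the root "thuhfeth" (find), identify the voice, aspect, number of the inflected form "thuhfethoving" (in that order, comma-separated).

active, inchoative, dual

Segment: thuhfeth-v-ing.
voice: -oh/v → active.
aspect: -ing → inchoative.
number: ∅ → dual.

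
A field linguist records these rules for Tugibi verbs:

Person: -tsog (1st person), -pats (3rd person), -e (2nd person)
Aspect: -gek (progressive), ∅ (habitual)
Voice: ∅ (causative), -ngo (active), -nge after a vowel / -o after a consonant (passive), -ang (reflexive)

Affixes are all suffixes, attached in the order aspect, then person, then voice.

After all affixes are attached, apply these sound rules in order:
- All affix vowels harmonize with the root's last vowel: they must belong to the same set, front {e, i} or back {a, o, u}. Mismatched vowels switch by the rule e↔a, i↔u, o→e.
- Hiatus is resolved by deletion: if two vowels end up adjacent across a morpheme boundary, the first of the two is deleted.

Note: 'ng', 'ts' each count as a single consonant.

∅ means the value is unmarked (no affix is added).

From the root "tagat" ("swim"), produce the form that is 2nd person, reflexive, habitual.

aspect = habitual: zero marking, form stays tagat.
Attach person 2nd person -e → tagate.
Attach voice reflexive -ang → tagateang.
Apply vowel harmony: tagateang → tagataang.
Apply vowel deletion: tagataang → tagatang.

tagatang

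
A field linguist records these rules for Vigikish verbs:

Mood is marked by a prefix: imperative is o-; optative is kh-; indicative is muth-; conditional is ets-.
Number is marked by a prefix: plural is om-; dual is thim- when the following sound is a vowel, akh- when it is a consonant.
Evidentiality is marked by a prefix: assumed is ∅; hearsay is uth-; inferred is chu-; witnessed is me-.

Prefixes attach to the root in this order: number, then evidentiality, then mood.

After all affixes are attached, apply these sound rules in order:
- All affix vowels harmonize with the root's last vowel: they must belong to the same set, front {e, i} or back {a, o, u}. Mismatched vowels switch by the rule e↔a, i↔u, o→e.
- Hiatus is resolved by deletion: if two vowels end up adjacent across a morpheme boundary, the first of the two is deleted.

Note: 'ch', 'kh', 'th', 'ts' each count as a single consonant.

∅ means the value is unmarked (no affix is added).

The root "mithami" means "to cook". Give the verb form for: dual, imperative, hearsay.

Attach number dual akh- (before consonant 'm') → akhmithami.
Attach evidentiality hearsay uth- → uthakhmithami.
Attach mood imperative o- → outhakhmithami.
Apply vowel harmony: outhakhmithami → eithekhmithami.
Apply vowel deletion: eithekhmithami → ithekhmithami.

ithekhmithami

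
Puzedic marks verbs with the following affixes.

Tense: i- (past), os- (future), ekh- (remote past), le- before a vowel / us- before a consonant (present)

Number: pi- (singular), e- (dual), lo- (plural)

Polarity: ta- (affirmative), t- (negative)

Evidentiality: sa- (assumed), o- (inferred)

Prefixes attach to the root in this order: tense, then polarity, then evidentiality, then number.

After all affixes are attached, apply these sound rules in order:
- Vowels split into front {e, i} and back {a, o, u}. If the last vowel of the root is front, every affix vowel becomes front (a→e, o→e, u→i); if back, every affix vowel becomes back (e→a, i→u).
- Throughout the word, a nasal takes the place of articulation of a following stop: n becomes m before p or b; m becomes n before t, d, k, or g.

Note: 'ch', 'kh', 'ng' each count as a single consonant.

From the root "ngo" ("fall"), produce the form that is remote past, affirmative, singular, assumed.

Attach tense remote past ekh- → ekhngo.
Attach polarity affirmative ta- → taekhngo.
Attach evidentiality assumed sa- → sataekhngo.
Attach number singular pi- → pisataekhngo.
Apply vowel harmony: pisataekhngo → pusataakhngo.
Nasal assimilation: no change.

pusataakhngo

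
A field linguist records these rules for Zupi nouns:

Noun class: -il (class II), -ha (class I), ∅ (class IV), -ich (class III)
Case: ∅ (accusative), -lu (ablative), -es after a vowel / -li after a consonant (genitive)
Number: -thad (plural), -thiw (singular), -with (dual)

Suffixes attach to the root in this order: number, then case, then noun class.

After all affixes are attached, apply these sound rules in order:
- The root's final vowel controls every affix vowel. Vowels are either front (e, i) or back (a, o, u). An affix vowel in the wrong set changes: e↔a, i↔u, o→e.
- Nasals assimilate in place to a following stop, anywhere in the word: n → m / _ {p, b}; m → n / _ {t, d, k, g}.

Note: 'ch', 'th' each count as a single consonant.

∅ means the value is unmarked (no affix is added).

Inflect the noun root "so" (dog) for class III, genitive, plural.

sothadluuch

Attach number plural -thad → sothad.
Attach case genitive -li (after consonant 'd') → sothadli.
Attach noun class class III -ich → sothadliich.
Apply vowel harmony: sothadliich → sothadluuch.
Nasal assimilation: no change.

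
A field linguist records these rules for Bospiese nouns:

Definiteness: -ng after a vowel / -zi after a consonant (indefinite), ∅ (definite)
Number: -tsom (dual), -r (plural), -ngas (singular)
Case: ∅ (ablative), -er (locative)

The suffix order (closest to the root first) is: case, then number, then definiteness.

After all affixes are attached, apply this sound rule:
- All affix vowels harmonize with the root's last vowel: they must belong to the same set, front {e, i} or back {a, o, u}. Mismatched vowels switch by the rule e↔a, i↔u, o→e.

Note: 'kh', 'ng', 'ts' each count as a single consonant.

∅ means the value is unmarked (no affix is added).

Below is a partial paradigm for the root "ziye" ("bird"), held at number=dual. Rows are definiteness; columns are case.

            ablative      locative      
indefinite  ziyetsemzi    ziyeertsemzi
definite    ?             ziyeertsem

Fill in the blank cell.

ziyetsem

case = ablative: zero marking, form stays ziye.
Attach number dual -tsom → ziyetsom.
definiteness = definite: zero marking, form stays ziyetsom.
Apply vowel harmony: ziyetsom → ziyetsem.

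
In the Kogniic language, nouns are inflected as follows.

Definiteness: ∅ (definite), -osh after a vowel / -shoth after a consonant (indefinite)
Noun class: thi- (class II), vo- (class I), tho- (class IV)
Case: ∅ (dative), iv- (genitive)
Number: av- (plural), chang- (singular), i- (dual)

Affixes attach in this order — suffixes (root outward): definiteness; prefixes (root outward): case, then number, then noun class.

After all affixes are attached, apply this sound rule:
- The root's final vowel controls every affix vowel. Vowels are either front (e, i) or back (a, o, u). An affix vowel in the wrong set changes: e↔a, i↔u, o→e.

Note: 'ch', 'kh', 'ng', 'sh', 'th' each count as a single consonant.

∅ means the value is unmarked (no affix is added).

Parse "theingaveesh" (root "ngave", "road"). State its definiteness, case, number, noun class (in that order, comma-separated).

indefinite, dative, dual, class IV

Segment: tho-i-ngave-osh.
definiteness: -osh/shoth → indefinite.
case: ∅ → dative.
number: i- → dual.
noun class: tho- → class IV.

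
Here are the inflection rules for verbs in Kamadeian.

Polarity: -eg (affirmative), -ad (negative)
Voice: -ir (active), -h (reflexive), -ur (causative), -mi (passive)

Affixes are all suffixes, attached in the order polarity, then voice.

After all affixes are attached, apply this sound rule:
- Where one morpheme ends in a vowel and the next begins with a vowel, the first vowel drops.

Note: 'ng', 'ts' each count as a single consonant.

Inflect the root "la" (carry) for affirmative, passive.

legmi

Attach polarity affirmative -eg → laeg.
Attach voice passive -mi → laegmi.
Apply vowel deletion: laegmi → legmi.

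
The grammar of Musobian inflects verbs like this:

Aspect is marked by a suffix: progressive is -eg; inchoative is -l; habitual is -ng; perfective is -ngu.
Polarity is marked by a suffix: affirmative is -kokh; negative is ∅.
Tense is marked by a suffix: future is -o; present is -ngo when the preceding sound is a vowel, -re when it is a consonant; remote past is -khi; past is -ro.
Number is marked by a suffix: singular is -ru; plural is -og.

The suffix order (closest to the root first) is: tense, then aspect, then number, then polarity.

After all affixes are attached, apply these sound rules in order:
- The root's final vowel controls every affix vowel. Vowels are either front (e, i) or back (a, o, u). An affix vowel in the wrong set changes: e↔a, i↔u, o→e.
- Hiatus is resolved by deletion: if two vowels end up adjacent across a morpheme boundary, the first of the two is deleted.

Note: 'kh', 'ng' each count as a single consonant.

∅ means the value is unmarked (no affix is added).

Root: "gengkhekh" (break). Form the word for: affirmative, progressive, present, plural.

gengkhekhregegkekh

Attach tense present -re (after consonant 'kh') → gengkhekhre.
Attach aspect progressive -eg → gengkhekhreeg.
Attach number plural -og → gengkhekhreegog.
Attach polarity affirmative -kokh → gengkhekhreegogkokh.
Apply vowel harmony: gengkhekhreegogkokh → gengkhekhreegegkekh.
Apply vowel deletion: gengkhekhreegegkekh → gengkhekhregegkekh.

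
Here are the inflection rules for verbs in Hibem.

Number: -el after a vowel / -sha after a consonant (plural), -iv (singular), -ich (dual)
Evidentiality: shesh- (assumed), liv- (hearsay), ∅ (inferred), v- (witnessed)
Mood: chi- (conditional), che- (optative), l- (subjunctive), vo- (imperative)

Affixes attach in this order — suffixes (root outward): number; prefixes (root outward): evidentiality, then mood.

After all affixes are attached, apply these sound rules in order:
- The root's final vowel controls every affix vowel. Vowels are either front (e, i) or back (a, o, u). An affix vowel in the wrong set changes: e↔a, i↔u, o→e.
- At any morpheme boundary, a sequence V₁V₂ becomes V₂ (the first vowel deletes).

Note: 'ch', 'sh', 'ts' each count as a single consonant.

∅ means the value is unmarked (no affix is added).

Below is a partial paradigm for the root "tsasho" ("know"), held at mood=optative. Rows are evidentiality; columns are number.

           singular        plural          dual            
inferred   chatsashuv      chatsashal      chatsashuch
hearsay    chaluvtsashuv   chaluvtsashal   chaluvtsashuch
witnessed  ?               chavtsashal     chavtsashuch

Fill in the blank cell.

Attach number singular -iv → tsashoiv.
Attach evidentiality witnessed v- → vtsashoiv.
Attach mood optative che- → chevtsashoiv.
Apply vowel harmony: chevtsashoiv → chavtsashouv.
Apply vowel deletion: chavtsashouv → chavtsashuv.

chavtsashuv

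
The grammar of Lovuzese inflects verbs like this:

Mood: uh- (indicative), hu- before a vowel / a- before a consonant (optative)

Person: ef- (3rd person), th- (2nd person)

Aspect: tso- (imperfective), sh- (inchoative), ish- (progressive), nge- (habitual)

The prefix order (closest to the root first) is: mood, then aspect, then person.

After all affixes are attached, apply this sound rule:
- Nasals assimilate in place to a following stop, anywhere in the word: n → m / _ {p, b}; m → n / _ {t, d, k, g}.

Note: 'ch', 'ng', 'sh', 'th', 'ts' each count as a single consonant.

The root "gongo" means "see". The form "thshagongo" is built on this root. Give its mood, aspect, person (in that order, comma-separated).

optative, inchoative, 2nd person

Segment: th-sh-a-gongo.
mood: hu/a- → optative.
aspect: sh- → inchoative.
person: th- → 2nd person.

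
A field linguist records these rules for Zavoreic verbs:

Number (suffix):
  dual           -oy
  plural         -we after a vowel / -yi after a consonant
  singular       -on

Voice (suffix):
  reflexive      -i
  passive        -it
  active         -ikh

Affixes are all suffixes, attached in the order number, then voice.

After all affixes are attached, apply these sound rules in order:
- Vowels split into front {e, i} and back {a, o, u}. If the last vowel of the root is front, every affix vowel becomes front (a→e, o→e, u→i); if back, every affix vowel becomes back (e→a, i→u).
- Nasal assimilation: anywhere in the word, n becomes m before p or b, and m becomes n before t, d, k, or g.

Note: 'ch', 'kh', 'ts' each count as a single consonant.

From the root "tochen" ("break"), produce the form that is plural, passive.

Attach number plural -yi (after consonant 'n') → tochenyi.
Attach voice passive -it → tochenyiit.
Vowel harmony: no change.
Nasal assimilation: no change.

tochenyiit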